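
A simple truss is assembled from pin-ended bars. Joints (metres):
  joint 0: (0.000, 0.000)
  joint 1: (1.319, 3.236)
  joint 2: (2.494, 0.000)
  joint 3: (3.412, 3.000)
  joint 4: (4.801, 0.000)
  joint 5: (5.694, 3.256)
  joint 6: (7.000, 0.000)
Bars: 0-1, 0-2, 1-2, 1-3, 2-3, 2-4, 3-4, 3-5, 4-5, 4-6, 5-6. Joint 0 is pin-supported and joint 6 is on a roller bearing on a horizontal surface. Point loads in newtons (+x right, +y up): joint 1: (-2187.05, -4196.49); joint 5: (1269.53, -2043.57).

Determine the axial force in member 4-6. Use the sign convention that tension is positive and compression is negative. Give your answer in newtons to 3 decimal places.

N=7 nodes, M=11 members, R=3 reactions → 2N=14, M+R=14
member 0 (0-1): L=3.4945, (cx,cy)=(0.3775,0.9260)
member 1 (0-2): L=2.4940, (cx,cy)=(1.0000,0.0000)
member 2 (1-2): L=3.4427, (cx,cy)=(0.3413,-0.9400)
member 3 (1-3): L=2.1063, (cx,cy)=(0.9937,-0.1120)
member 4 (2-3): L=3.1373, (cx,cy)=(0.2926,0.9562)
member 5 (2-4): L=2.3070, (cx,cy)=(1.0000,0.0000)
member 6 (3-4): L=3.3060, (cx,cy)=(0.4202,-0.9075)
member 7 (3-5): L=2.2963, (cx,cy)=(0.9938,0.1115)
member 8 (4-5): L=3.3762, (cx,cy)=(0.2645,0.9644)
member 9 (4-6): L=2.1990, (cx,cy)=(1.0000,0.0000)
member 10 (5-6): L=3.5082, (cx,cy)=(0.3723,-0.9281)
solve A·x = −loads:
  F[0-1] = -4543.6488 N (compression)
  F[0-2] = +797.4866 N (tension)
  F[1-2] = -46.7722 N (compression)
  F[1-3] = +491.0992 N (tension)
  F[2-3] = +45.9760 N (tension)
  F[2-4] = +768.0704 N (tension)
  F[3-4] = +70.5197 N (tension)
  F[3-5] = +474.7904 N (tension)
  F[4-5] = -66.3565 N (compression)
  F[4-6] = +815.2503 N (tension)
  F[5-6] = -2189.9134 N (compression)
  Rx@0 = +917.5200 N
  Ry@0 = +4207.5523 N
  Ry@6 = +2032.5077 N

815.250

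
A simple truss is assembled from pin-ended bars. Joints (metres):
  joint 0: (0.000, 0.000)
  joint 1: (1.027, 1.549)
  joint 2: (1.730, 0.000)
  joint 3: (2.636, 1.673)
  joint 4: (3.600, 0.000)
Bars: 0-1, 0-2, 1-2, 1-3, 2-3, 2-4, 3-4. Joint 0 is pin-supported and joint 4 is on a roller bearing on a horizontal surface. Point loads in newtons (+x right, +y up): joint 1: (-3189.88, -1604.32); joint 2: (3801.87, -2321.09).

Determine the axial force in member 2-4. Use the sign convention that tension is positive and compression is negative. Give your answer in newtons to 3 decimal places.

N=5 nodes, M=7 members, R=3 reactions → 2N=10, M+R=10
member 0 (0-1): L=1.8585, (cx,cy)=(0.5526,0.8335)
member 1 (0-2): L=1.7300, (cx,cy)=(1.0000,0.0000)
member 2 (1-2): L=1.7011, (cx,cy)=(0.4133,-0.9106)
member 3 (1-3): L=1.6138, (cx,cy)=(0.9970,0.0768)
member 4 (2-3): L=1.9026, (cx,cy)=(0.4762,0.8793)
member 5 (2-4): L=1.8700, (cx,cy)=(1.0000,0.0000)
member 6 (3-4): L=1.9309, (cx,cy)=(0.4993,-0.8665)
solve A·x = −loads:
  F[0-1] = -4469.1742 N (compression)
  F[0-2] = +3081.6001 N (tension)
  F[1-2] = +2308.9042 N (tension)
  F[1-3] = -234.6278 N (compression)
  F[2-3] = +248.5774 N (tension)
  F[2-4] = +115.5619 N (tension)
  F[3-4] = -231.4668 N (compression)
  Rx@0 = -611.9900 N
  Ry@0 = +3724.8549 N
  Ry@4 = +200.5551 N

115.562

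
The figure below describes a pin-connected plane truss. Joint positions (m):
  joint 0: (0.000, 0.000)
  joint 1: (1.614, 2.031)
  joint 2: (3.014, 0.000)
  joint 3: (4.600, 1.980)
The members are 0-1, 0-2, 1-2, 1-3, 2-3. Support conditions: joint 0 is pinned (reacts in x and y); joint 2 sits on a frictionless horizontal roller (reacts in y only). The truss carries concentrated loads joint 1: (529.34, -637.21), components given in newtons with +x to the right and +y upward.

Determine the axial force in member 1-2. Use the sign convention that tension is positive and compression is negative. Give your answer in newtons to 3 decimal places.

-847.672

N=4 nodes, M=5 members, R=3 reactions → 2N=8, M+R=8
member 0 (0-1): L=2.5942, (cx,cy)=(0.6222,0.7829)
member 1 (0-2): L=3.0140, (cx,cy)=(1.0000,0.0000)
member 2 (1-2): L=2.4668, (cx,cy)=(0.5675,-0.8233)
member 3 (1-3): L=2.9864, (cx,cy)=(0.9999,-0.0171)
member 4 (2-3): L=2.5369, (cx,cy)=(0.6252,0.7805)
solve A·x = −loads:
  F[0-1] = +77.5521 N (tension)
  F[0-2] = +481.0907 N (tension)
  F[1-2] = -847.6720 N (compression)
  F[1-3] = -0.0000 N (compression)
  F[2-3] = +0.0000 N (tension)
  Rx@0 = -529.3400 N
  Ry@0 = -60.7152 N
  Ry@2 = +697.9252 N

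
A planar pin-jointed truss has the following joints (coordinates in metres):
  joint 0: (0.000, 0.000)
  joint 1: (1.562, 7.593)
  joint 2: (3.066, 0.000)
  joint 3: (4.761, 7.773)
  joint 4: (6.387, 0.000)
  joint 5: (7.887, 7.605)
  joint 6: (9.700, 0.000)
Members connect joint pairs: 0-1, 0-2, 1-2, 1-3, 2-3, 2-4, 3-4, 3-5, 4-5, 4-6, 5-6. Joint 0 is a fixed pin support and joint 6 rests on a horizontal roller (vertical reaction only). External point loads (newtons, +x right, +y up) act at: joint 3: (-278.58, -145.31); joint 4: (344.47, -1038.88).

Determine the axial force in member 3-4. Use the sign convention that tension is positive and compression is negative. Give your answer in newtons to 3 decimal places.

530.304

N=7 nodes, M=11 members, R=3 reactions → 2N=14, M+R=14
member 0 (0-1): L=7.7520, (cx,cy)=(0.2015,0.9795)
member 1 (0-2): L=3.0660, (cx,cy)=(1.0000,0.0000)
member 2 (1-2): L=7.7405, (cx,cy)=(0.1943,-0.9809)
member 3 (1-3): L=3.2041, (cx,cy)=(0.9984,0.0562)
member 4 (2-3): L=7.9557, (cx,cy)=(0.2131,0.9770)
member 5 (2-4): L=3.3210, (cx,cy)=(1.0000,0.0000)
member 6 (3-4): L=7.9412, (cx,cy)=(0.2048,-0.9788)
member 7 (3-5): L=3.1305, (cx,cy)=(0.9986,-0.0537)
member 8 (4-5): L=7.7515, (cx,cy)=(0.1935,0.9811)
member 9 (4-6): L=3.3130, (cx,cy)=(1.0000,0.0000)
member 10 (5-6): L=7.8181, (cx,cy)=(0.2319,-0.9727)
solve A·x = −loads:
  F[0-1] = -665.7054 N (compression)
  F[0-2] = +200.0273 N (tension)
  F[1-2] = +649.7835 N (tension)
  F[1-3] = -260.8035 N (compression)
  F[2-3] = -652.3783 N (compression)
  F[2-4] = +465.2746 N (tension)
  F[3-4] = +530.3045 N (tension)
  F[3-5] = -229.7174 N (compression)
  F[4-5] = +529.8255 N (tension)
  F[4-6] = +126.8596 N (tension)
  F[5-6] = -547.0511 N (compression)
  Rx@0 = -65.8900 N
  Ry@0 = +652.0513 N
  Ry@6 = +532.1387 N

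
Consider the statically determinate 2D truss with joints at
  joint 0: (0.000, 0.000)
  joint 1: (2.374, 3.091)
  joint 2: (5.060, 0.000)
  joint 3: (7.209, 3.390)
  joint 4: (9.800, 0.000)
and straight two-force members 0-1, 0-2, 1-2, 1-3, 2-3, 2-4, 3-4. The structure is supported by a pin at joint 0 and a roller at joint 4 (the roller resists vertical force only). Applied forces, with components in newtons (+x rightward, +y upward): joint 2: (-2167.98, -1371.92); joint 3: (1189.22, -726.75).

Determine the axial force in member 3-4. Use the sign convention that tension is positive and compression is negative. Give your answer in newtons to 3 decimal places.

-2082.209

N=5 nodes, M=7 members, R=3 reactions → 2N=10, M+R=10
member 0 (0-1): L=3.8975, (cx,cy)=(0.6091,0.7931)
member 1 (0-2): L=5.0600, (cx,cy)=(1.0000,0.0000)
member 2 (1-2): L=4.0950, (cx,cy)=(0.6559,-0.7548)
member 3 (1-3): L=4.8442, (cx,cy)=(0.9981,0.0617)
member 4 (2-3): L=4.0138, (cx,cy)=(0.5354,0.8446)
member 5 (2-4): L=4.7400, (cx,cy)=(1.0000,0.0000)
member 6 (3-4): L=4.2668, (cx,cy)=(0.6073,-0.7945)
solve A·x = −loads:
  F[0-1] = -560.2602 N (compression)
  F[0-2] = -637.4969 N (compression)
  F[1-2] = +532.1019 N (tension)
  F[1-3] = -691.6006 N (compression)
  F[2-3] = +1148.8073 N (tension)
  F[2-4] = +1264.4217 N (tension)
  F[3-4] = -2082.2095 N (compression)
  Rx@0 = +978.7600 N
  Ry@0 = +444.3321 N
  Ry@4 = +1654.3379 N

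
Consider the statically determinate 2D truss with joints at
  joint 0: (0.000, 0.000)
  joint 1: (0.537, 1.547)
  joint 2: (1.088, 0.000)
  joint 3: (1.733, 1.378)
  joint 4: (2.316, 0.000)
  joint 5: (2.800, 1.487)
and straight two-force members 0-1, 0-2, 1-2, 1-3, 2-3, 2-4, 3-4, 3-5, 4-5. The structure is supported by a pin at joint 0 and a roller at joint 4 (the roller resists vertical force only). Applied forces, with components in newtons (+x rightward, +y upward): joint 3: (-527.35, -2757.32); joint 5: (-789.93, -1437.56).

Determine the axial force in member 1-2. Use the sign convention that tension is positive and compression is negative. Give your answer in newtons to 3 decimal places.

1424.286

N=6 nodes, M=9 members, R=3 reactions → 2N=12, M+R=12
member 0 (0-1): L=1.6376, (cx,cy)=(0.3279,0.9447)
member 1 (0-2): L=1.0880, (cx,cy)=(1.0000,0.0000)
member 2 (1-2): L=1.6422, (cx,cy)=(0.3355,-0.9420)
member 3 (1-3): L=1.2079, (cx,cy)=(0.9902,-0.1399)
member 4 (2-3): L=1.5215, (cx,cy)=(0.4239,0.9057)
member 5 (2-4): L=1.2280, (cx,cy)=(1.0000,0.0000)
member 6 (3-4): L=1.4963, (cx,cy)=(0.3896,-0.9210)
member 7 (3-5): L=1.0726, (cx,cy)=(0.9948,0.1016)
member 8 (4-5): L=1.5638, (cx,cy)=(0.3095,0.9509)
solve A·x = −loads:
  F[0-1] = -1285.7136 N (compression)
  F[0-2] = -895.6580 N (compression)
  F[1-2] = +1424.2858 N (tension)
  F[1-3] = -908.4430 N (compression)
  F[2-3] = -1481.4262 N (compression)
  F[2-4] = +210.2462 N (tension)
  F[3-4] = -1712.0380 N (compression)
  F[3-5] = -334.8313 N (compression)
  F[4-5] = -1476.0076 N (compression)
  Rx@0 = +1317.2800 N
  Ry@0 = +1214.6169 N
  Ry@4 = +2980.2631 N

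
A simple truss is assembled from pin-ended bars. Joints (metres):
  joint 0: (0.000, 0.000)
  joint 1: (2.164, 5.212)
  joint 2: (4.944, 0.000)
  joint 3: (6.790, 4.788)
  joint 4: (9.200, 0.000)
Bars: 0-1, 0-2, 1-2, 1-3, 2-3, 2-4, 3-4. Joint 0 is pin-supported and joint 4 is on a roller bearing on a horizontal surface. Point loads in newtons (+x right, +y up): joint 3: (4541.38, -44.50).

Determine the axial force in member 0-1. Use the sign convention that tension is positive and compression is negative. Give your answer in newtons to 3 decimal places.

2546.493

N=5 nodes, M=7 members, R=3 reactions → 2N=10, M+R=10
member 0 (0-1): L=5.6434, (cx,cy)=(0.3835,0.9236)
member 1 (0-2): L=4.9440, (cx,cy)=(1.0000,0.0000)
member 2 (1-2): L=5.9071, (cx,cy)=(0.4706,-0.8823)
member 3 (1-3): L=4.6454, (cx,cy)=(0.9958,-0.0913)
member 4 (2-3): L=5.1315, (cx,cy)=(0.3597,0.9331)
member 5 (2-4): L=4.2560, (cx,cy)=(1.0000,0.0000)
member 6 (3-4): L=5.3603, (cx,cy)=(0.4496,-0.8932)
solve A·x = −loads:
  F[0-1] = +2546.4927 N (tension)
  F[0-2] = +3564.9082 N (tension)
  F[1-2] = -2909.1252 N (compression)
  F[1-3] = +2355.4059 N (tension)
  F[2-3] = +2750.9883 N (tension)
  F[2-4] = +1206.1753 N (tension)
  F[3-4] = -2682.7748 N (compression)
  Rx@0 = -4541.3800 N
  Ry@0 = -2351.8350 N
  Ry@4 = +2396.3350 N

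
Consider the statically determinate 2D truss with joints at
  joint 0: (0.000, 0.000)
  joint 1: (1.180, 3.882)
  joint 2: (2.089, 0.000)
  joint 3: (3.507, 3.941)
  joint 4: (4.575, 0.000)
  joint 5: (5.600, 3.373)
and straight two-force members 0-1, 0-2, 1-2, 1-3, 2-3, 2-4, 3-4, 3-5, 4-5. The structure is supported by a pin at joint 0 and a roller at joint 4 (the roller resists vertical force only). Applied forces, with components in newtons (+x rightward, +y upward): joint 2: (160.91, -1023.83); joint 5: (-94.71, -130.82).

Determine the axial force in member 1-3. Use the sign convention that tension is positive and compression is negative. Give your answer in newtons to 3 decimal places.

-319.389

N=6 nodes, M=9 members, R=3 reactions → 2N=12, M+R=12
member 0 (0-1): L=4.0574, (cx,cy)=(0.2908,0.9568)
member 1 (0-2): L=2.0890, (cx,cy)=(1.0000,0.0000)
member 2 (1-2): L=3.9870, (cx,cy)=(0.2280,-0.9737)
member 3 (1-3): L=2.3277, (cx,cy)=(0.9997,0.0253)
member 4 (2-3): L=4.1883, (cx,cy)=(0.3386,0.9409)
member 5 (2-4): L=2.4860, (cx,cy)=(1.0000,0.0000)
member 6 (3-4): L=4.0831, (cx,cy)=(0.2616,-0.9652)
member 7 (3-5): L=2.1687, (cx,cy)=(0.9651,-0.2619)
member 8 (4-5): L=3.5253, (cx,cy)=(0.2908,0.9568)
solve A·x = −loads:
  F[0-1] = -623.8185 N (compression)
  F[0-2] = +247.6240 N (tension)
  F[1-2] = +604.6842 N (tension)
  F[1-3] = -319.3890 N (compression)
  F[2-3] = +462.3768 N (tension)
  F[2-4] = +68.0346 N (tension)
  F[3-4] = -428.1018 N (compression)
  F[3-5] = -52.6054 N (compression)
  F[4-5] = -151.1268 N (compression)
  Rx@0 = -66.2000 N
  Ry@0 = +596.8541 N
  Ry@4 = +557.7959 N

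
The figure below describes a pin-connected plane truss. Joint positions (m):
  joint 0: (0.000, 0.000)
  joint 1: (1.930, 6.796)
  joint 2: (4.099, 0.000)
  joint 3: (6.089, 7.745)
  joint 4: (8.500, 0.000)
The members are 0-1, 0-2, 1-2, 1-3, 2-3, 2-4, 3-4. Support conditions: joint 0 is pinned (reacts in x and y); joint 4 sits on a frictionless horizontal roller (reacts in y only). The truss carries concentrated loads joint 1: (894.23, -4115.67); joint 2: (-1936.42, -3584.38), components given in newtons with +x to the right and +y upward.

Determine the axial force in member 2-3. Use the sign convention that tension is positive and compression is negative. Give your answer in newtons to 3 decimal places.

N=5 nodes, M=7 members, R=3 reactions → 2N=10, M+R=10
member 0 (0-1): L=7.0647, (cx,cy)=(0.2732,0.9620)
member 1 (0-2): L=4.0990, (cx,cy)=(1.0000,0.0000)
member 2 (1-2): L=7.1337, (cx,cy)=(0.3040,-0.9527)
member 3 (1-3): L=4.2659, (cx,cy)=(0.9749,0.2225)
member 4 (2-3): L=7.9966, (cx,cy)=(0.2489,0.9685)
member 5 (2-4): L=4.4010, (cx,cy)=(1.0000,0.0000)
member 6 (3-4): L=8.1116, (cx,cy)=(0.2972,-0.9548)
solve A·x = −loads:
  F[0-1] = -4492.9829 N (compression)
  F[0-2] = +185.2381 N (tension)
  F[1-2] = -271.7292 N (compression)
  F[1-3] = -2091.4481 N (compression)
  F[2-3] = +3968.0791 N (tension)
  F[2-4] = +1051.5561 N (tension)
  F[3-4] = -3537.8664 N (compression)
  Rx@0 = +1042.1900 N
  Ry@0 = +4322.0731 N
  Ry@4 = +3377.9769 N

3968.079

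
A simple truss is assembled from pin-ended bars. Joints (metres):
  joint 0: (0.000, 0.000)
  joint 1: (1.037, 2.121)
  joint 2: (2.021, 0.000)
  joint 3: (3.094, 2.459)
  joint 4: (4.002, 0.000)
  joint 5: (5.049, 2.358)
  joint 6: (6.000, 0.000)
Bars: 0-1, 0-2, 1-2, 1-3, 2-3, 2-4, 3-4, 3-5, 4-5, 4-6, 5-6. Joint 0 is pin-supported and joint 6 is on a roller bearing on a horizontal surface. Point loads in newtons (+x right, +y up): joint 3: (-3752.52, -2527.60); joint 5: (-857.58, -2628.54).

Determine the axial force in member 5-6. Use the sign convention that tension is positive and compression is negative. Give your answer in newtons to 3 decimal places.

N=7 nodes, M=11 members, R=3 reactions → 2N=14, M+R=14
member 0 (0-1): L=2.3609, (cx,cy)=(0.4392,0.8984)
member 1 (0-2): L=2.0210, (cx,cy)=(1.0000,0.0000)
member 2 (1-2): L=2.3381, (cx,cy)=(0.4208,-0.9071)
member 3 (1-3): L=2.0846, (cx,cy)=(0.9868,0.1621)
member 4 (2-3): L=2.6829, (cx,cy)=(0.3999,0.9165)
member 5 (2-4): L=1.9810, (cx,cy)=(1.0000,0.0000)
member 6 (3-4): L=2.6213, (cx,cy)=(0.3464,-0.9381)
member 7 (3-5): L=1.9576, (cx,cy)=(0.9987,-0.0516)
member 8 (4-5): L=2.5800, (cx,cy)=(0.4058,0.9140)
member 9 (4-6): L=1.9980, (cx,cy)=(1.0000,0.0000)
member 10 (5-6): L=2.5426, (cx,cy)=(0.3740,-0.9274)
solve A·x = −loads:
  F[0-1] = -3913.4751 N (compression)
  F[0-2] = -2891.1729 N (compression)
  F[1-2] = +3311.8570 N (tension)
  F[1-3] = -3154.4554 N (compression)
  F[2-3] = -3277.8531 N (compression)
  F[2-4] = -186.4460 N (compression)
  F[3-4] = +1111.5422 N (tension)
  F[3-5] = -1057.5749 N (compression)
  F[4-5] = -1140.8931 N (compression)
  F[4-6] = +661.5777 N (tension)
  F[5-6] = -1768.7644 N (compression)
  Rx@0 = +4610.1000 N
  Ry@0 = +3515.7612 N
  Ry@6 = +1640.3788 N

-1768.764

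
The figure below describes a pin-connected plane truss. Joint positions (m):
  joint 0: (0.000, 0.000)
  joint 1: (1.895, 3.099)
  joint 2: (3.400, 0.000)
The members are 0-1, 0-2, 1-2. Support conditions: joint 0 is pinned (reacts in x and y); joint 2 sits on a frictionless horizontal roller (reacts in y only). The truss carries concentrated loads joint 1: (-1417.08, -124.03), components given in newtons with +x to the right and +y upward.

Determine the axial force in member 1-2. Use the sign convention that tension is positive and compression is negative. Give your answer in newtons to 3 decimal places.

1359.035

N=3 nodes, M=3 members, R=3 reactions → 2N=6, M+R=6
member 0 (0-1): L=3.6325, (cx,cy)=(0.5217,0.8531)
member 1 (0-2): L=3.4000, (cx,cy)=(1.0000,0.0000)
member 2 (1-2): L=3.4451, (cx,cy)=(0.4369,-0.8995)
solve A·x = −loads:
  F[0-1] = -1578.3224 N (compression)
  F[0-2] = -593.6947 N (compression)
  F[1-2] = +1359.0347 N (tension)
  Rx@0 = +1417.0800 N
  Ry@0 = +1346.5283 N
  Ry@2 = -1222.4983 N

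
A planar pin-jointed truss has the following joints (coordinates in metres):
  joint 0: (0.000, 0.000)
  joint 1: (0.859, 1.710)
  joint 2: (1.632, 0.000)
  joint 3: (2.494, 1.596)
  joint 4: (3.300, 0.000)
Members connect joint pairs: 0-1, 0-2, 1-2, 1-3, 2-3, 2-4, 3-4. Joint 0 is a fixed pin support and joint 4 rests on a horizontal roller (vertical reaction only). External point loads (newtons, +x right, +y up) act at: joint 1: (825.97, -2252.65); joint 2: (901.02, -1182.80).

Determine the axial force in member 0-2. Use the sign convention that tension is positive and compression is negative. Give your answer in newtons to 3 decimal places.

N=5 nodes, M=7 members, R=3 reactions → 2N=10, M+R=10
member 0 (0-1): L=1.9136, (cx,cy)=(0.4489,0.8936)
member 1 (0-2): L=1.6320, (cx,cy)=(1.0000,0.0000)
member 2 (1-2): L=1.8766, (cx,cy)=(0.4119,-0.9112)
member 3 (1-3): L=1.6390, (cx,cy)=(0.9976,-0.0696)
member 4 (2-3): L=1.8139, (cx,cy)=(0.4752,0.8799)
member 5 (2-4): L=1.6680, (cx,cy)=(1.0000,0.0000)
member 6 (3-4): L=1.7880, (cx,cy)=(0.4508,-0.8926)
solve A·x = −loads:
  F[0-1] = -2054.7772 N (compression)
  F[0-2] = +2649.3487 N (tension)
  F[1-2] = -333.8473 N (compression)
  F[1-3] = -1614.7227 N (compression)
  F[2-3] = +1690.0356 N (tension)
  F[2-4] = +807.6780 N (tension)
  F[3-4] = -1791.6966 N (compression)
  Rx@0 = -1726.9900 N
  Ry@0 = +1836.1274 N
  Ry@4 = +1599.3226 N

2649.349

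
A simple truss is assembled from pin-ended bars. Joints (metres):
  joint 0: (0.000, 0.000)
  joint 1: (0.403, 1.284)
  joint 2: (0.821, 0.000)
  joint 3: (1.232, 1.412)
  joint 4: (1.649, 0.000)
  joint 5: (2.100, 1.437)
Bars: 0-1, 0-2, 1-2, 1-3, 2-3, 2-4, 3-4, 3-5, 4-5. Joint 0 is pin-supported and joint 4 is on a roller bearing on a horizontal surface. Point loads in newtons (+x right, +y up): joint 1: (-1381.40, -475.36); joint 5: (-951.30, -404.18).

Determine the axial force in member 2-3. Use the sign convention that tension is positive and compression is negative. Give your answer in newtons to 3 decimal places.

N=6 nodes, M=9 members, R=3 reactions → 2N=12, M+R=12
member 0 (0-1): L=1.3458, (cx,cy)=(0.2995,0.9541)
member 1 (0-2): L=0.8210, (cx,cy)=(1.0000,0.0000)
member 2 (1-2): L=1.3503, (cx,cy)=(0.3096,-0.9509)
member 3 (1-3): L=0.8388, (cx,cy)=(0.9883,0.1526)
member 4 (2-3): L=1.4706, (cx,cy)=(0.2795,0.9602)
member 5 (2-4): L=0.8280, (cx,cy)=(1.0000,0.0000)
member 6 (3-4): L=1.4723, (cx,cy)=(0.2832,-0.9591)
member 7 (3-5): L=0.8684, (cx,cy)=(0.9996,0.0288)
member 8 (4-5): L=1.5061, (cx,cy)=(0.2994,0.9541)
solve A·x = −loads:
  F[0-1] = -2256.8429 N (compression)
  F[0-2] = -1656.8671 N (compression)
  F[1-2] = +1789.2216 N (tension)
  F[1-3] = +153.5024 N (tension)
  F[2-3] = -1771.9460 N (compression)
  F[2-4] = -607.7853 N (compression)
  F[3-4] = +1724.5709 N (tension)
  F[3-5] = -832.3143 N (compression)
  F[4-5] = -398.5039 N (compression)
  Rx@0 = +2332.7000 N
  Ry@0 = +2153.2742 N
  Ry@4 = -1273.7342 N

-1771.946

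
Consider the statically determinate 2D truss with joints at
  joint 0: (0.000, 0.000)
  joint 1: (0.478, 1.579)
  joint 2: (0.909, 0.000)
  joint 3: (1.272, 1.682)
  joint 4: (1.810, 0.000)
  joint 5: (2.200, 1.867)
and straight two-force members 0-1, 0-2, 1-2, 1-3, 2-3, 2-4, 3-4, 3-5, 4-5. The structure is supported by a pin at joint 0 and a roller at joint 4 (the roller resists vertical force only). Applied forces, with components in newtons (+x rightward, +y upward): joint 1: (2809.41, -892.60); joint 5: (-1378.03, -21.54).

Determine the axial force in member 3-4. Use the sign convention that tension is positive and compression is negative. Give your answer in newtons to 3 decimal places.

N=6 nodes, M=9 members, R=3 reactions → 2N=12, M+R=12
member 0 (0-1): L=1.6498, (cx,cy)=(0.2897,0.9571)
member 1 (0-2): L=0.9090, (cx,cy)=(1.0000,0.0000)
member 2 (1-2): L=1.6368, (cx,cy)=(0.2633,-0.9647)
member 3 (1-3): L=0.8007, (cx,cy)=(0.9917,0.1286)
member 4 (2-3): L=1.7207, (cx,cy)=(0.2110,0.9775)
member 5 (2-4): L=0.9010, (cx,cy)=(1.0000,0.0000)
member 6 (3-4): L=1.7659, (cx,cy)=(0.3047,-0.9525)
member 7 (3-5): L=0.9463, (cx,cy)=(0.9807,0.1955)
member 8 (4-5): L=1.9073, (cx,cy)=(0.2045,0.9789)
solve A·x = −loads:
  F[0-1] = +394.1058 N (tension)
  F[0-2] = +1317.1925 N (tension)
  F[1-2] = -1621.2707 N (compression)
  F[1-3] = -2287.3086 N (compression)
  F[2-3] = +1600.0609 N (tension)
  F[2-4] = +552.7276 N (tension)
  F[3-4] = -1633.1513 N (compression)
  F[3-5] = -1461.4159 N (compression)
  F[4-5] = +269.8784 N (tension)
  Rx@0 = -1431.3800 N
  Ry@0 = -377.2010 N
  Ry@4 = +1291.3410 N

-1633.151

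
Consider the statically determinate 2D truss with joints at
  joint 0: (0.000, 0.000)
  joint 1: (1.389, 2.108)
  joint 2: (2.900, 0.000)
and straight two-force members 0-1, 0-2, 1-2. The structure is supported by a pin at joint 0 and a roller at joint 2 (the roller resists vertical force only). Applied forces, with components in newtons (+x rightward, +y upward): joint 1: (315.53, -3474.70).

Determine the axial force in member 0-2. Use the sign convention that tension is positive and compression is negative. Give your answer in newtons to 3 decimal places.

N=3 nodes, M=3 members, R=3 reactions → 2N=6, M+R=6
member 0 (0-1): L=2.5245, (cx,cy)=(0.5502,0.8350)
member 1 (0-2): L=2.9000, (cx,cy)=(1.0000,0.0000)
member 2 (1-2): L=2.5936, (cx,cy)=(0.5826,-0.8128)
solve A·x = −loads:
  F[0-1] = -1893.4547 N (compression)
  F[0-2] = +1357.3333 N (tension)
  F[1-2] = -2329.8384 N (compression)
  Rx@0 = -315.5300 N
  Ry@0 = +1581.0808 N
  Ry@2 = +1893.6192 N

1357.333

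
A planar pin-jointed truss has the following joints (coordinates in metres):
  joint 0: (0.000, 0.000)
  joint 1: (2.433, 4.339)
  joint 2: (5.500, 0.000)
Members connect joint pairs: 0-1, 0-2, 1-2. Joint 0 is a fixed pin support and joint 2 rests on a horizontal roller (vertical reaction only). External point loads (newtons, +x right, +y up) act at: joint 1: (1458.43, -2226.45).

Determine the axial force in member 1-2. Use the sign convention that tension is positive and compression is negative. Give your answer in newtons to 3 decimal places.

-2615.082

N=3 nodes, M=3 members, R=3 reactions → 2N=6, M+R=6
member 0 (0-1): L=4.9746, (cx,cy)=(0.4891,0.8722)
member 1 (0-2): L=5.5000, (cx,cy)=(1.0000,0.0000)
member 2 (1-2): L=5.3135, (cx,cy)=(0.5772,-0.8166)
solve A·x = −loads:
  F[0-1] = -104.3077 N (compression)
  F[0-2] = +1509.4455 N (tension)
  F[1-2] = -2615.0821 N (compression)
  Rx@0 = -1458.4300 N
  Ry@0 = +90.9808 N
  Ry@2 = +2135.4692 N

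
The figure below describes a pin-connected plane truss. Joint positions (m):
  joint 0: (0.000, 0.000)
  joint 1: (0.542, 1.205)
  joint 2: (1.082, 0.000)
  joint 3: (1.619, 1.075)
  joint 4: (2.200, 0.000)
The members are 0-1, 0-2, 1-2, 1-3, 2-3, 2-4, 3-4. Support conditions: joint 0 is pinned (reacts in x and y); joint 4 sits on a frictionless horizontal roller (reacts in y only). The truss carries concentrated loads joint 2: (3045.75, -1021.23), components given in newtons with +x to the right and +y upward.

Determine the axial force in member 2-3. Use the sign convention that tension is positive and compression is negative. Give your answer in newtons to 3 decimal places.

N=5 nodes, M=7 members, R=3 reactions → 2N=10, M+R=10
member 0 (0-1): L=1.3213, (cx,cy)=(0.4102,0.9120)
member 1 (0-2): L=1.0820, (cx,cy)=(1.0000,0.0000)
member 2 (1-2): L=1.3205, (cx,cy)=(0.4089,-0.9126)
member 3 (1-3): L=1.0848, (cx,cy)=(0.9928,-0.1198)
member 4 (2-3): L=1.2017, (cx,cy)=(0.4469,0.8946)
member 5 (2-4): L=1.1180, (cx,cy)=(1.0000,0.0000)
member 6 (3-4): L=1.2220, (cx,cy)=(0.4755,-0.8797)
solve A·x = −loads:
  F[0-1] = -569.0514 N (compression)
  F[0-2] = +3279.1791 N (tension)
  F[1-2] = +633.8617 N (tension)
  F[1-3] = -496.2209 N (compression)
  F[2-3] = +494.9672 N (tension)
  F[2-4] = +271.4537 N (tension)
  F[3-4] = -570.9218 N (compression)
  Rx@0 = -3045.7500 N
  Ry@0 = +518.9705 N
  Ry@4 = +502.2595 N

494.967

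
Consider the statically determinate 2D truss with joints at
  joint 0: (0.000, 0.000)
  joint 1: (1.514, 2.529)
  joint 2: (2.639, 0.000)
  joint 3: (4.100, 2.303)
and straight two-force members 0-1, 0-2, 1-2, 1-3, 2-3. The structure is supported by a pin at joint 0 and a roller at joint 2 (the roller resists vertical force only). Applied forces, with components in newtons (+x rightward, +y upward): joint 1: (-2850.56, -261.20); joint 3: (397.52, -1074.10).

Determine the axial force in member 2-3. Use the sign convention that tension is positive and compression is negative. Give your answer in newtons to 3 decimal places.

-1166.206

N=4 nodes, M=5 members, R=3 reactions → 2N=8, M+R=8
member 0 (0-1): L=2.9475, (cx,cy)=(0.5136,0.8580)
member 1 (0-2): L=2.6390, (cx,cy)=(1.0000,0.0000)
member 2 (1-2): L=2.7679, (cx,cy)=(0.4064,-0.9137)
member 3 (1-3): L=2.5959, (cx,cy)=(0.9962,-0.0871)
member 4 (2-3): L=2.7273, (cx,cy)=(0.5357,0.8444)
solve A·x = −loads:
  F[0-1] = -2216.2450 N (compression)
  F[0-2] = -1314.6716 N (compression)
  F[1-2] = +1697.5398 N (tension)
  F[1-3] = +1026.1397 N (tension)
  F[2-3] = -1166.2059 N (compression)
  Rx@0 = +2453.0400 N
  Ry@0 = +1901.5413 N
  Ry@2 = -566.2413 N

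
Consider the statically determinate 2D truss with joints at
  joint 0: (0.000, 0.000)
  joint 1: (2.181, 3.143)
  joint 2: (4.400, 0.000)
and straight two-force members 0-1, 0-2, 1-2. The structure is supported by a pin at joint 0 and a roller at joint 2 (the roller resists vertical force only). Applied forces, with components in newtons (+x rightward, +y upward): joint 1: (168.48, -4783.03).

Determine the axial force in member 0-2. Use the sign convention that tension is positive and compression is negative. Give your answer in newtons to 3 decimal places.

1758.827

N=3 nodes, M=3 members, R=3 reactions → 2N=6, M+R=6
member 0 (0-1): L=3.8256, (cx,cy)=(0.5701,0.8216)
member 1 (0-2): L=4.4000, (cx,cy)=(1.0000,0.0000)
member 2 (1-2): L=3.8474, (cx,cy)=(0.5768,-0.8169)
solve A·x = −loads:
  F[0-1] = -2789.5601 N (compression)
  F[0-2] = +1758.8271 N (tension)
  F[1-2] = -3049.5240 N (compression)
  Rx@0 = -168.4800 N
  Ry@0 = +2291.8207 N
  Ry@2 = +2491.2093 N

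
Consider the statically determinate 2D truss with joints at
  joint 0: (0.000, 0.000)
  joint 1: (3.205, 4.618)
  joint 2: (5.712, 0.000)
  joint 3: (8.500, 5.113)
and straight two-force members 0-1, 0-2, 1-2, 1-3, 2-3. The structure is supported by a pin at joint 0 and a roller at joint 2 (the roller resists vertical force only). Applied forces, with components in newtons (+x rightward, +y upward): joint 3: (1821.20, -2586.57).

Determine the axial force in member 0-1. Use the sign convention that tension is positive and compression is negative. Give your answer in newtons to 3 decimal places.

3521.115

N=4 nodes, M=5 members, R=3 reactions → 2N=8, M+R=8
member 0 (0-1): L=5.6212, (cx,cy)=(0.5702,0.8215)
member 1 (0-2): L=5.7120, (cx,cy)=(1.0000,0.0000)
member 2 (1-2): L=5.2546, (cx,cy)=(0.4771,-0.8788)
member 3 (1-3): L=5.3181, (cx,cy)=(0.9957,0.0931)
member 4 (2-3): L=5.8237, (cx,cy)=(0.4787,0.8780)
solve A·x = −loads:
  F[0-1] = +3521.1152 N (tension)
  F[0-2] = -186.4076 N (compression)
  F[1-2] = -2929.2689 N (compression)
  F[1-3] = +3420.0220 N (tension)
  F[2-3] = -3308.6893 N (compression)
  Rx@0 = -1821.2000 N
  Ry@0 = -2892.7088 N
  Ry@2 = +5479.2788 N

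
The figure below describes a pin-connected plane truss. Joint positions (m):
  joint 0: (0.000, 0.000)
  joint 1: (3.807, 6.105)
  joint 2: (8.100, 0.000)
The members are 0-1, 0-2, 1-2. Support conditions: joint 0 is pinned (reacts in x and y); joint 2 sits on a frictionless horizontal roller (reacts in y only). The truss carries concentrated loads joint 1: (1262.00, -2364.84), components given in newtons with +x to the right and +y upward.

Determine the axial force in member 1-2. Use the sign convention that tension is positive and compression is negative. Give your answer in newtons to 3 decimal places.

N=3 nodes, M=3 members, R=3 reactions → 2N=6, M+R=6
member 0 (0-1): L=7.1947, (cx,cy)=(0.5291,0.8485)
member 1 (0-2): L=8.1000, (cx,cy)=(1.0000,0.0000)
member 2 (1-2): L=7.4633, (cx,cy)=(0.5752,-0.8180)
solve A·x = −loads:
  F[0-1] = -356.1321 N (compression)
  F[0-2] = +1450.4425 N (tension)
  F[1-2] = -2521.5677 N (compression)
  Rx@0 = -1262.0000 N
  Ry@0 = +302.1911 N
  Ry@2 = +2062.6489 N

-2521.568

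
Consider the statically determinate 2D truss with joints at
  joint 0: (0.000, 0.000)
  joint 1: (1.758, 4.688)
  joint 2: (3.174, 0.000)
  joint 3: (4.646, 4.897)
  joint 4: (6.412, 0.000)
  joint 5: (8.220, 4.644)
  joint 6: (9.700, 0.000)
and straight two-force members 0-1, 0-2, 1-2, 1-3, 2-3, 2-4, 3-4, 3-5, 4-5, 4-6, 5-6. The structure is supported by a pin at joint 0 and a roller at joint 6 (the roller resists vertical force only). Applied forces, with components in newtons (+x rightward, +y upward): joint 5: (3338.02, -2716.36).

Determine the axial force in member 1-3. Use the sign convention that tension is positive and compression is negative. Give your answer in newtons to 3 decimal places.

786.306

N=7 nodes, M=11 members, R=3 reactions → 2N=14, M+R=14
member 0 (0-1): L=5.0068, (cx,cy)=(0.3511,0.9363)
member 1 (0-2): L=3.1740, (cx,cy)=(1.0000,0.0000)
member 2 (1-2): L=4.8972, (cx,cy)=(0.2891,-0.9573)
member 3 (1-3): L=2.8956, (cx,cy)=(0.9974,0.0722)
member 4 (2-3): L=5.1135, (cx,cy)=(0.2879,0.9577)
member 5 (2-4): L=3.2380, (cx,cy)=(1.0000,0.0000)
member 6 (3-4): L=5.2057, (cx,cy)=(0.3392,-0.9407)
member 7 (3-5): L=3.5829, (cx,cy)=(0.9975,-0.0706)
member 8 (4-5): L=4.9835, (cx,cy)=(0.3628,0.9319)
member 9 (4-6): L=3.2880, (cx,cy)=(1.0000,0.0000)
member 10 (5-6): L=4.8741, (cx,cy)=(0.3036,-0.9528)
solve A·x = −loads:
  F[0-1] = +1264.1549 N (tension)
  F[0-2] = +2894.1456 N (tension)
  F[1-2] = -1177.1936 N (compression)
  F[1-3] = +786.3060 N (tension)
  F[2-3] = +1176.7204 N (tension)
  F[2-4] = +2215.0246 N (tension)
  F[3-4] = -1377.9677 N (compression)
  F[3-5] = +1594.4415 N (tension)
  F[4-5] = +1391.0242 N (tension)
  F[4-6] = +1242.9021 N (tension)
  F[5-6] = -4093.2874 N (compression)
  Rx@0 = -3338.0200 N
  Ry@0 = -1183.6652 N
  Ry@6 = +3900.0252 N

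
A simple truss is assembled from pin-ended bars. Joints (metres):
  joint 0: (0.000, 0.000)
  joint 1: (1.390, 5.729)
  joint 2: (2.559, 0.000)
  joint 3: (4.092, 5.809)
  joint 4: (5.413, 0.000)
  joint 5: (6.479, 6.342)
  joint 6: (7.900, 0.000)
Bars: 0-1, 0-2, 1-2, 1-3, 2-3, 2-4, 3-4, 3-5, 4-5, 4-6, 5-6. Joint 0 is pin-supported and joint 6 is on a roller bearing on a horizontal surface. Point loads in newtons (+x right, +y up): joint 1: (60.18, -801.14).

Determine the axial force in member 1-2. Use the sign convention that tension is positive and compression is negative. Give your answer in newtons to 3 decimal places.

-193.575

N=7 nodes, M=11 members, R=3 reactions → 2N=14, M+R=14
member 0 (0-1): L=5.8952, (cx,cy)=(0.2358,0.9718)
member 1 (0-2): L=2.5590, (cx,cy)=(1.0000,0.0000)
member 2 (1-2): L=5.8471, (cx,cy)=(0.1999,-0.9798)
member 3 (1-3): L=2.7032, (cx,cy)=(0.9996,0.0296)
member 4 (2-3): L=6.0079, (cx,cy)=(0.2552,0.9669)
member 5 (2-4): L=2.8540, (cx,cy)=(1.0000,0.0000)
member 6 (3-4): L=5.9573, (cx,cy)=(0.2217,-0.9751)
member 7 (3-5): L=2.4458, (cx,cy)=(0.9760,0.2179)
member 8 (4-5): L=6.4310, (cx,cy)=(0.1658,0.9862)
member 9 (4-6): L=2.4870, (cx,cy)=(1.0000,0.0000)
member 10 (5-6): L=6.4992, (cx,cy)=(0.2186,-0.9758)
solve A·x = −loads:
  F[0-1] = -634.4254 N (compression)
  F[0-2] = +209.7677 N (tension)
  F[1-2] = -193.5751 N (compression)
  F[1-3] = -171.1412 N (compression)
  F[2-3] = +196.1603 N (tension)
  F[2-4] = +121.0130 N (tension)
  F[3-4] = -206.5386 N (compression)
  F[3-5] = -77.0665 N (compression)
  F[4-5] = +204.2220 N (tension)
  F[4-6] = +41.3623 N (tension)
  F[5-6] = -189.1791 N (compression)
  Rx@0 = -60.1800 N
  Ry@0 = +616.5380 N
  Ry@6 = +184.6020 N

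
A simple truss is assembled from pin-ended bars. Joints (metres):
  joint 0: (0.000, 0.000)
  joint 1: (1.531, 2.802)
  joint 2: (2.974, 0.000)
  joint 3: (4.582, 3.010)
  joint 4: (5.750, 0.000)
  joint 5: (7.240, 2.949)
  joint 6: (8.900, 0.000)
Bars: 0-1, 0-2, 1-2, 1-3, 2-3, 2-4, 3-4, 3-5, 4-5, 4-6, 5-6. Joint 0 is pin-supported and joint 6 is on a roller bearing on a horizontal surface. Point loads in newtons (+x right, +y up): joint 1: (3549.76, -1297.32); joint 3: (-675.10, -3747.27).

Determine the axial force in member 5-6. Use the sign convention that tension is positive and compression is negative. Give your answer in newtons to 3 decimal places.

N=7 nodes, M=11 members, R=3 reactions → 2N=14, M+R=14
member 0 (0-1): L=3.1930, (cx,cy)=(0.4795,0.8775)
member 1 (0-2): L=2.9740, (cx,cy)=(1.0000,0.0000)
member 2 (1-2): L=3.1517, (cx,cy)=(0.4578,-0.8890)
member 3 (1-3): L=3.0581, (cx,cy)=(0.9977,0.0680)
member 4 (2-3): L=3.4126, (cx,cy)=(0.4712,0.8820)
member 5 (2-4): L=2.7760, (cx,cy)=(1.0000,0.0000)
member 6 (3-4): L=3.2287, (cx,cy)=(0.3618,-0.9323)
member 7 (3-5): L=2.6587, (cx,cy)=(0.9997,-0.0229)
member 8 (4-5): L=3.3040, (cx,cy)=(0.4510,0.8925)
member 9 (4-6): L=3.1500, (cx,cy)=(1.0000,0.0000)
member 10 (5-6): L=3.3841, (cx,cy)=(0.4905,-0.8714)
solve A·x = −loads:
  F[0-1] = -2282.4426 N (compression)
  F[0-2] = +3969.0647 N (tension)
  F[1-2] = +422.7352 N (tension)
  F[1-3] = -4848.9400 N (compression)
  F[2-3] = -426.0925 N (compression)
  F[2-4] = +4363.3841 N (tension)
  F[3-4] = -3183.5448 N (compression)
  F[3-5] = -3212.5550 N (compression)
  F[4-5] = +3325.2512 N (tension)
  F[4-6] = +1712.1453 N (tension)
  F[5-6] = -3490.4146 N (compression)
  Rx@0 = -2874.6600 N
  Ry@0 = +2002.9535 N
  Ry@6 = +3041.6365 N

-3490.415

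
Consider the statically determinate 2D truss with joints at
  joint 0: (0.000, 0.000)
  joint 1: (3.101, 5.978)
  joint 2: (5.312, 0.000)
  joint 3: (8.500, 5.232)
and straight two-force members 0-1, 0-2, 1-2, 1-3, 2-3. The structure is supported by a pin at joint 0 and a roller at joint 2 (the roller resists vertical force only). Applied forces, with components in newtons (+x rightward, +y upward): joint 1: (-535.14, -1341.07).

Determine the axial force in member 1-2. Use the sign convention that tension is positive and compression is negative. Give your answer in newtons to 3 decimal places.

-192.606

N=4 nodes, M=5 members, R=3 reactions → 2N=8, M+R=8
member 0 (0-1): L=6.7344, (cx,cy)=(0.4605,0.8877)
member 1 (0-2): L=5.3120, (cx,cy)=(1.0000,0.0000)
member 2 (1-2): L=6.3738, (cx,cy)=(0.3469,-0.9379)
member 3 (1-3): L=5.4503, (cx,cy)=(0.9906,-0.1369)
member 4 (2-3): L=6.1268, (cx,cy)=(0.5203,0.8540)
solve A·x = −loads:
  F[0-1] = -1307.2611 N (compression)
  F[0-2] = +66.8130 N (tension)
  F[1-2] = -192.6056 N (compression)
  F[1-3] = -0.0000 N (tension)
  F[2-3] = +0.0000 N (tension)
  Rx@0 = +535.1400 N
  Ry@0 = +1160.4241 N
  Ry@2 = +180.6459 N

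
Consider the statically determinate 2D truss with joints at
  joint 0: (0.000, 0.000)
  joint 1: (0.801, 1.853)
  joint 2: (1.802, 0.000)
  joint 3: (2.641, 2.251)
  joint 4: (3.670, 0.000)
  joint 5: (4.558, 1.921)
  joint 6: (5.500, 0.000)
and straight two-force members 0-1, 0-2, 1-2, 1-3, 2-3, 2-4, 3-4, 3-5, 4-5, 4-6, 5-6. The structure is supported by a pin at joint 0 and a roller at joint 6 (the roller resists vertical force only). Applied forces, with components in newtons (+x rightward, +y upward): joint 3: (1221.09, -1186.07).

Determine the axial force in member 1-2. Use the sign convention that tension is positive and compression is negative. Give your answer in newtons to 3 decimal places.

N=7 nodes, M=11 members, R=3 reactions → 2N=14, M+R=14
member 0 (0-1): L=2.0187, (cx,cy)=(0.3968,0.9179)
member 1 (0-2): L=1.8020, (cx,cy)=(1.0000,0.0000)
member 2 (1-2): L=2.1061, (cx,cy)=(0.4753,-0.8798)
member 3 (1-3): L=1.8826, (cx,cy)=(0.9774,0.2114)
member 4 (2-3): L=2.4023, (cx,cy)=(0.3493,0.9370)
member 5 (2-4): L=1.8680, (cx,cy)=(1.0000,0.0000)
member 6 (3-4): L=2.4750, (cx,cy)=(0.4158,-0.9095)
member 7 (3-5): L=1.9452, (cx,cy)=(0.9855,-0.1696)
member 8 (4-5): L=2.1163, (cx,cy)=(0.4196,0.9077)
member 9 (4-6): L=1.8300, (cx,cy)=(1.0000,0.0000)
member 10 (5-6): L=2.1395, (cx,cy)=(0.4403,-0.8979)
solve A·x = −loads:
  F[0-1] = -127.2258 N (compression)
  F[0-2] = +1271.5716 N (tension)
  F[1-2] = +107.7331 N (tension)
  F[1-3] = -104.0375 N (compression)
  F[2-3] = -101.1568 N (compression)
  F[2-4] = +1358.1051 N (tension)
  F[3-4] = -997.1220 N (compression)
  F[3-5] = -957.4297 N (compression)
  F[4-5] = +999.0648 N (tension)
  F[4-6] = +524.3464 N (tension)
  F[5-6] = -1190.9308 N (compression)
  Rx@0 = -1221.0900 N
  Ry@0 = +116.7819 N
  Ry@6 = +1069.2881 N

107.733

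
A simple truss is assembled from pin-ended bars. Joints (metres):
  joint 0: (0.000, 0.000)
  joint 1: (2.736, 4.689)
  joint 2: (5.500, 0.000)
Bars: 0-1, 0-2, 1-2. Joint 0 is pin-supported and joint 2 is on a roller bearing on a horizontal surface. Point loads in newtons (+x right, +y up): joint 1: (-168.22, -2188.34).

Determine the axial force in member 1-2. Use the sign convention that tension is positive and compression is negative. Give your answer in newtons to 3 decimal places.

-1097.175

N=3 nodes, M=3 members, R=3 reactions → 2N=6, M+R=6
member 0 (0-1): L=5.4289, (cx,cy)=(0.5040,0.8637)
member 1 (0-2): L=5.5000, (cx,cy)=(1.0000,0.0000)
member 2 (1-2): L=5.4430, (cx,cy)=(0.5078,-0.8615)
solve A·x = −loads:
  F[0-1] = -1439.3059 N (compression)
  F[0-2] = +557.1529 N (tension)
  F[1-2] = -1097.1750 N (compression)
  Rx@0 = +168.2200 N
  Ry@0 = +1243.1555 N
  Ry@2 = +945.1845 N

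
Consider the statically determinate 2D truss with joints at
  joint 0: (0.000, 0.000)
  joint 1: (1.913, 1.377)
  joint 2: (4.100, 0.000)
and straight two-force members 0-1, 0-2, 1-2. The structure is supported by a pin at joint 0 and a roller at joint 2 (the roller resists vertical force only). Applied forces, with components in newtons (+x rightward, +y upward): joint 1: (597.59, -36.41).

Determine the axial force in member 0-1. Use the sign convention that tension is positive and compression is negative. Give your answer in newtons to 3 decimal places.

310.304

N=3 nodes, M=3 members, R=3 reactions → 2N=6, M+R=6
member 0 (0-1): L=2.3571, (cx,cy)=(0.8116,0.5842)
member 1 (0-2): L=4.1000, (cx,cy)=(1.0000,0.0000)
member 2 (1-2): L=2.5844, (cx,cy)=(0.8462,-0.5328)
solve A·x = −loads:
  F[0-1] = +310.3045 N (tension)
  F[0-2] = +345.7448 N (tension)
  F[1-2] = -408.5693 N (compression)
  Rx@0 = -597.5900 N
  Ry@0 = -181.2812 N
  Ry@2 = +217.6912 N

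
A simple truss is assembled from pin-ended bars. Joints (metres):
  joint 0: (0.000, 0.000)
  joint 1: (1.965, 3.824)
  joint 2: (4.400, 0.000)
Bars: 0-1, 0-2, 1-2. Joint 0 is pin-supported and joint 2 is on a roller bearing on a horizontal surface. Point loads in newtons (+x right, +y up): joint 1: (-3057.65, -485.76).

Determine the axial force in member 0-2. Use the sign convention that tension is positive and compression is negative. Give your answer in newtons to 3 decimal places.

-1553.993

N=3 nodes, M=3 members, R=3 reactions → 2N=6, M+R=6
member 0 (0-1): L=4.2993, (cx,cy)=(0.4570,0.8894)
member 1 (0-2): L=4.4000, (cx,cy)=(1.0000,0.0000)
member 2 (1-2): L=4.5335, (cx,cy)=(0.5371,-0.8435)
solve A·x = −loads:
  F[0-1] = -3289.9283 N (compression)
  F[0-2] = -1553.9935 N (compression)
  F[1-2] = +2893.2062 N (tension)
  Rx@0 = +3057.6500 N
  Ry@0 = +2926.1998 N
  Ry@2 = -2440.4398 N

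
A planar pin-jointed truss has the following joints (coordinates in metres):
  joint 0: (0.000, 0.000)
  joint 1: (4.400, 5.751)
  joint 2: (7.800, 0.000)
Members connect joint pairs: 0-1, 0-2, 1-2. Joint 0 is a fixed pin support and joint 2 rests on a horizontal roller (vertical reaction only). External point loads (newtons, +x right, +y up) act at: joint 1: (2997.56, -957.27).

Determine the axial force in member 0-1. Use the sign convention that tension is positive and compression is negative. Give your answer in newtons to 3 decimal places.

2257.396

N=3 nodes, M=3 members, R=3 reactions → 2N=6, M+R=6
member 0 (0-1): L=7.2411, (cx,cy)=(0.6076,0.7942)
member 1 (0-2): L=7.8000, (cx,cy)=(1.0000,0.0000)
member 2 (1-2): L=6.6809, (cx,cy)=(0.5089,-0.8608)
solve A·x = −loads:
  F[0-1] = +2257.3957 N (tension)
  F[0-2] = +1625.8766 N (tension)
  F[1-2] = -3194.7846 N (compression)
  Rx@0 = -2997.5600 N
  Ry@0 = -1792.8525 N
  Ry@2 = +2750.1225 N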